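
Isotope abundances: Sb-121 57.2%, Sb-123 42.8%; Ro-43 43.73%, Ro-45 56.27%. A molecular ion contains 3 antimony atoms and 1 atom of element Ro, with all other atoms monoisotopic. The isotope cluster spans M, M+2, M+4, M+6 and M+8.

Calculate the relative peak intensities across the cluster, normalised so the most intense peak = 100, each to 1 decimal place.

21.9 : 77.3 : 100.0 : 56.5 : 11.8

Antimony pattern (n=3): 0.18714925 : 0.42010426 : 0.31434374 : 0.07840275
Element Ro pattern (n=1): 0.4373 : 0.5627
Convolve the two distributions (both contribute in 2-u steps):
  M: 0.18714925×0.4373 = 0.081840
  M+2: 0.18714925×0.5627 + 0.42010426×0.4373 = 0.289020
  M+4: 0.42010426×0.5627 + 0.31434374×0.4373 = 0.373855
  M+6: 0.31434374×0.5627 + 0.07840275×0.4373 = 0.211167
  M+8: 0.07840275×0.5627 = 0.044117
Scale to base peak (0.373855) = 100: 21.9 : 77.3 : 100.0 : 56.5 : 11.8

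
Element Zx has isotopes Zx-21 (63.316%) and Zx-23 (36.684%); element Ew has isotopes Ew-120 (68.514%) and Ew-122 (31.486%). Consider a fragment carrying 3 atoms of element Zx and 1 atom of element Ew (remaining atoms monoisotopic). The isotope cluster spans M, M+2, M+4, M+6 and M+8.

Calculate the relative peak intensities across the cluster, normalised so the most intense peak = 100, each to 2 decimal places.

45.50 : 100.00 : 82.17 : 29.91 : 4.07

Element Zx pattern (n=3): 0.25382852 : 0.44118921 : 0.25561604 : 0.04936624
Element Ew pattern (n=1): 0.68514 : 0.31486
Convolve the two distributions (both contribute in 2-u steps):
  M: 0.25382852×0.68514 = 0.173908
  M+2: 0.25382852×0.31486 + 0.44118921×0.68514 = 0.382197
  M+4: 0.44118921×0.31486 + 0.25561604×0.68514 = 0.314046
  M+6: 0.25561604×0.31486 + 0.04936624×0.68514 = 0.114306
  M+8: 0.04936624×0.31486 = 0.015543
Scale to base peak (0.382197) = 100: 45.50 : 100.00 : 82.17 : 29.91 : 4.07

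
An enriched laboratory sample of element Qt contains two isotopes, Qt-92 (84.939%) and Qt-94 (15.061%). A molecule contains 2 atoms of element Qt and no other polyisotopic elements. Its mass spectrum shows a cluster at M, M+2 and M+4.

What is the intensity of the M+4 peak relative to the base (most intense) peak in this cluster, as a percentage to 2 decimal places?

3.14%

(0.84939 + 0.15061)^2 gives M 0.7215, M+2 0.2559, M+4 0.0227; the largest is M.
P(M) = C(2,0) × 0.84939^2 × 0.15061^0 = 1 × 0.72146337 × 1.0000 = 0.721463 (base)
P(M+4) = C(2,2) × 0.84939^0 × 0.15061^2 = 1 × 1.0000 × 0.02268337 = 0.022683
Relative intensity = 0.022683 / 0.721463 × 100 = 3.14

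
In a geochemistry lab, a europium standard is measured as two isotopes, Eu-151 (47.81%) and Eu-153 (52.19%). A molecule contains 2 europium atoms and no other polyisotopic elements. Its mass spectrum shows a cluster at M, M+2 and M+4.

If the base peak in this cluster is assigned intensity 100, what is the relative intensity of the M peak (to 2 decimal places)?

45.80

(0.4781 + 0.5219)^2 gives M 0.2286, M+2 0.4990, M+4 0.2724; the largest is M+2.
P(M+2) = C(2,1) × 0.4781^1 × 0.5219^1 = 2 × 0.4781 × 0.5219 = 0.499041 (base)
P(M) = C(2,0) × 0.4781^2 × 0.5219^0 = 1 × 0.22857961 × 1.0000 = 0.228580
Relative intensity = 0.228580 / 0.499041 × 100 = 45.80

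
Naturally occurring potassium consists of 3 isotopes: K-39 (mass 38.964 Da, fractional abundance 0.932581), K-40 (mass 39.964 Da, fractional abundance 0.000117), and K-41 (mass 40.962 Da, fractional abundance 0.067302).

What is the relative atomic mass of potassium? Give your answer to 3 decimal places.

The abundance-weighted mean is 0.932581 × 38.964 + 0.000117 × 39.964 + 0.067302 × 40.962
= 36.3371 + 0.0047 + 2.7568 = 39.0986 Da

39.099 Da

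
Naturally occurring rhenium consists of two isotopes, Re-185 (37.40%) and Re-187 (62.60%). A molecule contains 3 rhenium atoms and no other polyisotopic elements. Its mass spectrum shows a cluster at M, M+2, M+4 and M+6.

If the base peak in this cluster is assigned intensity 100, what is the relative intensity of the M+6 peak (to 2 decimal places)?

55.79

(0.3740 + 0.6260)^3 gives M 0.0523, M+2 0.2627, M+4 0.4397, M+6 0.2453; the largest is M+4.
P(M+4) = C(3,2) × 0.3740^1 × 0.6260^2 = 3 × 0.3740 × 0.391876 = 0.439685 (base)
P(M+6) = C(3,3) × 0.3740^0 × 0.6260^3 = 1 × 1.0000 × 0.24531438 = 0.245314
Relative intensity = 0.245314 / 0.439685 × 100 = 55.79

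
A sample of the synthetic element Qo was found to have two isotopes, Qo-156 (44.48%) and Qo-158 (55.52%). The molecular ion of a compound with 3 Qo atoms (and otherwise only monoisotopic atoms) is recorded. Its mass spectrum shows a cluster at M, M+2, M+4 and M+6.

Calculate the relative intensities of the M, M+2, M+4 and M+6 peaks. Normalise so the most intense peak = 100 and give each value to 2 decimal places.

21.39 : 80.12 : 100.00 : 41.61

Expanding (0.4448 + 0.5552)^3:
P(M) = 0.4448^3 = 0.088002
P(M+2) = 3 × 0.4448^2 × 0.5552^1 = 0.329534
P(M+4) = 3 × 0.4448^1 × 0.5552^2 = 0.411325
P(M+6) = 0.5552^3 = 0.171139
The M+4 peak is largest (0.411325); scaling to 100 gives 21.39 : 80.12 : 100.00 : 41.61.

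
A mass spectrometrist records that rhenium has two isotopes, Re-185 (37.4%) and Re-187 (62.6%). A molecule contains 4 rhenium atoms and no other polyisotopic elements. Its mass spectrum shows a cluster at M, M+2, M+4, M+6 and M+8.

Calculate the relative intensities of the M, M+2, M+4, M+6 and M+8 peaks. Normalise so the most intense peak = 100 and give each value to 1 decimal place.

Each Re atom is independently Re-185 (p = 0.374) or Re-187 (q = 0.626); the cluster is the binomial expansion (p + q)^4.
P(M) = 0.374^4 = 0.019565
P(M+2) = 4 × 0.374^3 × 0.626^1 = 0.130993
P(M+4) = 6 × 0.374^2 × 0.626^2 = 0.328884
P(M+6) = 4 × 0.374^1 × 0.626^3 = 0.366990
P(M+8) = 0.626^4 = 0.153567
The M+6 peak is largest (0.366990); scaling to 100 gives 5.3 : 35.7 : 89.6 : 100.0 : 41.8.

5.3 : 35.7 : 89.6 : 100.0 : 41.8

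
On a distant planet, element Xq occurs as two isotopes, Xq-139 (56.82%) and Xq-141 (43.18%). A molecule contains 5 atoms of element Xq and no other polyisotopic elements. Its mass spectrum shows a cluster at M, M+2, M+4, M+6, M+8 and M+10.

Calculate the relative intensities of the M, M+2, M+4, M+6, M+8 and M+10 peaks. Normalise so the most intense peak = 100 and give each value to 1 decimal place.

The 5 Xq atoms are independent, so intensities follow the terms of (0.5682 + 0.4318)^5.
P(M) = 0.5682^5 = 0.059225
P(M+2) = 5 × 0.5682^4 × 0.4318^1 = 0.225039
P(M+4) = 10 × 0.5682^3 × 0.4318^2 = 0.342034
P(M+6) = 10 × 0.5682^2 × 0.4318^3 = 0.259926
P(M+8) = 5 × 0.5682^1 × 0.4318^4 = 0.098765
P(M+10) = 0.4318^5 = 0.015011
The M+4 peak is largest (0.342034); scaling to 100 gives 17.3 : 65.8 : 100.0 : 76.0 : 28.9 : 4.4.

17.3 : 65.8 : 100.0 : 76.0 : 28.9 : 4.4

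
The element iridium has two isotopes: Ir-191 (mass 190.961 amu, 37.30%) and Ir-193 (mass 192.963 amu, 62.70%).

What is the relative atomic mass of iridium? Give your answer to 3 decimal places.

The abundance-weighted mean is 0.3730 × 190.961 + 0.6270 × 192.963
= 71.2285 + 120.9878 = 192.2163 amu

192.216 amu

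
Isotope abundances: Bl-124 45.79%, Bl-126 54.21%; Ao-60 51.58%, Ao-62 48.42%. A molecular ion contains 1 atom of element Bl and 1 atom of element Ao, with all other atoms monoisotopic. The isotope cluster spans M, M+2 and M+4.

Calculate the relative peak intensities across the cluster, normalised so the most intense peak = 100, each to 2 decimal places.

Element Bl pattern (n=1): 0.4579 : 0.5421
Element Ao pattern (n=1): 0.5158 : 0.4842
Convolve the two distributions (both contribute in 2-u steps):
  M: 0.4579×0.5158 = 0.236185
  M+2: 0.4579×0.4842 + 0.5421×0.5158 = 0.501330
  M+4: 0.5421×0.4842 = 0.262485
Scale to base peak (0.501330) = 100: 47.11 : 100.00 : 52.36

47.11 : 100.00 : 52.36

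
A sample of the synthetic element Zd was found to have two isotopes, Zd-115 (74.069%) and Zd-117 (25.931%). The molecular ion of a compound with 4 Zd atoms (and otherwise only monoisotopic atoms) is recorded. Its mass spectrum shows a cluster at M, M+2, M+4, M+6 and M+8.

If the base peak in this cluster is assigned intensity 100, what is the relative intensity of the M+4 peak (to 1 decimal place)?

Term probabilities: M 0.3010, M+2 0.4215, M+4 0.2213, M+6 0.0517, M+8 0.0045. Base peak = M+2.
P(M+2) = C(4,1) × 0.74069^3 × 0.25931^1 = 4 × 0.40635859 × 0.25931 = 0.421491 (base)
P(M+4) = C(4,2) × 0.74069^2 × 0.25931^2 = 6 × 0.54862168 × 0.06724168 = 0.221341
Relative intensity = 0.221341 / 0.421491 × 100 = 52.5

52.5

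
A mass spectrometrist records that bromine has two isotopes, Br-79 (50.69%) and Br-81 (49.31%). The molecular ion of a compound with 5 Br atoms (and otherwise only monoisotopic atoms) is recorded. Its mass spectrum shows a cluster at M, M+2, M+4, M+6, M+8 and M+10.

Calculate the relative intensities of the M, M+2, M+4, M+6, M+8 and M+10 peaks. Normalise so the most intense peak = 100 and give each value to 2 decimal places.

Each Br atom is independently Br-79 (p = 0.5069) or Br-81 (q = 0.4931); the cluster is the binomial expansion (p + q)^5.
P(M) = 0.5069^5 = 0.033467
P(M+2) = 5 × 0.5069^4 × 0.4931^1 = 0.162777
P(M+4) = 10 × 0.5069^3 × 0.4931^2 = 0.316692
P(M+6) = 10 × 0.5069^2 × 0.4931^3 = 0.308070
P(M+8) = 5 × 0.5069^1 × 0.4931^4 = 0.149842
P(M+10) = 0.4931^5 = 0.029152
The M+4 peak is largest (0.316692); scaling to 100 gives 10.57 : 51.40 : 100.00 : 97.28 : 47.31 : 9.21.

10.57 : 51.40 : 100.00 : 97.28 : 47.31 : 9.21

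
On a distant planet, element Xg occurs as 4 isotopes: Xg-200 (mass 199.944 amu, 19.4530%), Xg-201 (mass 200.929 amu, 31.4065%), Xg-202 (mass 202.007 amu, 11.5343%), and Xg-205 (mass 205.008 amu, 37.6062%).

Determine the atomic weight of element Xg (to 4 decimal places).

Weight each isotope mass by its fractional abundance: 0.194530 × 199.944 + 0.314065 × 200.929 + 0.115343 × 202.007 + 0.376062 × 205.008
= 38.89511 + 63.10477 + 23.30009 + 77.09572 = 202.39569 amu

202.3957 amu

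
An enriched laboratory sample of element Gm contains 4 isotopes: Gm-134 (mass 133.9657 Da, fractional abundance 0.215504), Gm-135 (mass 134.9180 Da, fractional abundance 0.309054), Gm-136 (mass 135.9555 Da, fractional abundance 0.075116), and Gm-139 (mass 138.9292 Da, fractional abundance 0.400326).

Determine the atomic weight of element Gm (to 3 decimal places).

Average mass = Σ (abundance × isotope mass) = 0.215504 × 133.9657 + 0.309054 × 134.9180 + 0.075116 × 135.9555 + 0.400326 × 138.9292
= 28.87014 + 41.69695 + 10.21243 + 55.61697 = 136.39649 Da

136.396 Da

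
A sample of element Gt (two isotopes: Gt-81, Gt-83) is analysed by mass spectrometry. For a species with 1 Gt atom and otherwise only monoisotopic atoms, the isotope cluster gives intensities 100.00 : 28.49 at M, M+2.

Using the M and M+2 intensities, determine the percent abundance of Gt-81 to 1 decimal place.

If p is the fraction of Gt that is Gt-81, then I(M+2)/I(M) = [C(1,1)·p^0·(1−p)] / p^1 = 1·(1−p)/p = 28.49/100.00 = 0.2849
(1−p)/p = 0.2849/1 = 0.2849  ⇒  p = 1/(1 + 0.2849) = 0.7783
Gt-81: 77.8%, Gt-83: 22.2%.

77.8%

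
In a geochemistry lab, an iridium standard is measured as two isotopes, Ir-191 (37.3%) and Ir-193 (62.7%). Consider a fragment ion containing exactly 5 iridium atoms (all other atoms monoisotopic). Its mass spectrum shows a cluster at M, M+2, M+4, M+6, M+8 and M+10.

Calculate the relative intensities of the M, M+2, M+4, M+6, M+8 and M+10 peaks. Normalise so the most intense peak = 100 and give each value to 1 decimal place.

Each Ir atom is independently Ir-191 (p = 0.373) or Ir-193 (q = 0.627); the cluster is the binomial expansion (p + q)^5.
P(M) = 0.373^5 = 0.007220
P(M+2) = 5 × 0.373^4 × 0.627^1 = 0.060684
P(M+4) = 10 × 0.373^3 × 0.627^2 = 0.204015
P(M+6) = 10 × 0.373^2 × 0.627^3 = 0.342942
P(M+8) = 5 × 0.373^1 × 0.627^4 = 0.288237
P(M+10) = 0.627^5 = 0.096903
The M+6 peak is largest (0.342942); scaling to 100 gives 2.1 : 17.7 : 59.5 : 100.0 : 84.0 : 28.3.

2.1 : 17.7 : 59.5 : 100.0 : 84.0 : 28.3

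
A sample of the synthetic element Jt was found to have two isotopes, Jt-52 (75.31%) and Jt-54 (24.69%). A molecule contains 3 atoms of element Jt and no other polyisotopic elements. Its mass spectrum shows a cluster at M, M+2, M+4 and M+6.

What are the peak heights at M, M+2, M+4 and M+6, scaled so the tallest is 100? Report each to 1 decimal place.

Each Jt atom is independently Jt-52 (p = 0.7531) or Jt-54 (q = 0.2469); the cluster is the binomial expansion (p + q)^3.
P(M) = 0.7531^3 = 0.427128
P(M+2) = 3 × 0.7531^2 × 0.2469^1 = 0.420095
P(M+4) = 3 × 0.7531^1 × 0.2469^2 = 0.137726
P(M+6) = 0.2469^3 = 0.015051
The M peak is largest (0.427128); scaling to 100 gives 100.0 : 98.4 : 32.2 : 3.5.

100.0 : 98.4 : 32.2 : 3.5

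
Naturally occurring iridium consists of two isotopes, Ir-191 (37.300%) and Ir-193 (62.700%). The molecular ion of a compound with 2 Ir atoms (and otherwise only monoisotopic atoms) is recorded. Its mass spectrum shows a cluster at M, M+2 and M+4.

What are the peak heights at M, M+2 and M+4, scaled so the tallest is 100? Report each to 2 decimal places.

29.74 : 100.00 : 84.05

The 2 Ir atoms are independent, so intensities follow the terms of (0.37300 + 0.62700)^2.
P(M) = 0.37300^2 = 0.139129
P(M+2) = 2 × 0.37300^1 × 0.62700^1 = 0.467742
P(M+4) = 0.62700^2 = 0.393129
The M+2 peak is largest (0.467742); scaling to 100 gives 29.74 : 100.00 : 84.05.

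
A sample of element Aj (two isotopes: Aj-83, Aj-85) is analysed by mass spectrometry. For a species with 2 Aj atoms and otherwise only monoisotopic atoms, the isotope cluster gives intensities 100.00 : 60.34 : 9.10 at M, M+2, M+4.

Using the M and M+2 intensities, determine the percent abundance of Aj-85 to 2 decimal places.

Write p for the Aj-83 fraction. I(M+2)/I(M) = [C(2,1)·p^1·(1−p)] / p^2 = 2·(1−p)/p = 60.34/100.00 = 0.6034
(1−p)/p = 0.6034/2 = 0.3017  ⇒  p = 1/(1 + 0.3017) = 0.7682
Aj-83: 76.82%, Aj-85: 23.18%.

23.18%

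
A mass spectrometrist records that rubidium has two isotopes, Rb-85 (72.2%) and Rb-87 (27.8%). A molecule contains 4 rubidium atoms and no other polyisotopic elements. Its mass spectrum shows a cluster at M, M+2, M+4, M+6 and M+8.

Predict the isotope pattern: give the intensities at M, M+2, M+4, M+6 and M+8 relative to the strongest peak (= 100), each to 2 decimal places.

64.93 : 100.00 : 57.76 : 14.83 : 1.43

The 4 Rb atoms are independent, so intensities follow the terms of (0.722 + 0.278)^4.
P(M) = 0.722^4 = 0.271737
P(M+2) = 4 × 0.722^3 × 0.278^1 = 0.418520
P(M+4) = 6 × 0.722^2 × 0.278^2 = 0.241721
P(M+6) = 4 × 0.722^1 × 0.278^3 = 0.062049
P(M+8) = 0.278^4 = 0.005973
The M+2 peak is largest (0.418520); scaling to 100 gives 64.93 : 100.00 : 57.76 : 14.83 : 1.43.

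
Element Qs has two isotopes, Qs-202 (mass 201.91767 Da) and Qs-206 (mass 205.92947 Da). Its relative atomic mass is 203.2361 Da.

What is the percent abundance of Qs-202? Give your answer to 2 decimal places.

67.14%

Writing the weighted mean with unknown fraction x of Qs-202:
201.91767·x + 205.92947·(1 − x) = 203.2361
(201.91767 − 205.92947)·x = 203.2361 − 205.92947
x = -2.69337 / -4.01180 = 0.67136 → 67.14% Qs-202, 32.86% Qs-206.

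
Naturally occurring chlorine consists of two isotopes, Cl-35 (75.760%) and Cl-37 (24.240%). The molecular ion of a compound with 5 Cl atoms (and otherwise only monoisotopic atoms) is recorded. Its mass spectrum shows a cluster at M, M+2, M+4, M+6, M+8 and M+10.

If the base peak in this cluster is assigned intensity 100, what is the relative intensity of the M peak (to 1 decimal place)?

Binomial terms of (0.75760 + 0.24240)^5: M 0.2496, M+2 0.3993, M+4 0.2555, M+6 0.0817, M+8 0.0131, M+10 0.0008 → M+2 is the base peak.
P(M+2) = C(5,1) × 0.75760^4 × 0.24240^1 = 5 × 0.32942751 × 0.2424 = 0.399266 (base)
P(M) = C(5,0) × 0.75760^5 × 0.24240^0 = 1 × 0.24957428 × 1.0000 = 0.249574
Relative intensity = 0.249574 / 0.399266 × 100 = 62.5

62.5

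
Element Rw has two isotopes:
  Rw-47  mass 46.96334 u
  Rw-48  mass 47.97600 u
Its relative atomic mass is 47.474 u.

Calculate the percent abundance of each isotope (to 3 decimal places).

Writing the weighted mean with unknown fraction x of Rw-47:
46.96334·x + 47.97600·(1 − x) = 47.474
(46.96334 − 47.97600)·x = 47.474 − 47.97600
x = -0.50200 / -1.01266 = 0.49572 → 49.572% Rw-47, 50.428% Rw-48.

Rw-47: 49.572%, Rw-48: 50.428%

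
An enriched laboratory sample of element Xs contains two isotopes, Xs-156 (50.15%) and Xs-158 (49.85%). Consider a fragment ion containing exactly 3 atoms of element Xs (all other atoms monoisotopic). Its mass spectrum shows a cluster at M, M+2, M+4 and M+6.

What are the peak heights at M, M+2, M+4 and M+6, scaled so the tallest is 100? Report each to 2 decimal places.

The 3 Xs atoms are independent, so intensities follow the terms of (0.5015 + 0.4985)^3.
P(M) = 0.5015^3 = 0.126128
P(M+2) = 3 × 0.5015^2 × 0.4985^1 = 0.376122
P(M+4) = 3 × 0.5015^1 × 0.4985^2 = 0.373872
P(M+6) = 0.4985^3 = 0.123878
The M+2 peak is largest (0.376122); scaling to 100 gives 33.53 : 100.00 : 99.40 : 32.94.

33.53 : 100.00 : 99.40 : 32.94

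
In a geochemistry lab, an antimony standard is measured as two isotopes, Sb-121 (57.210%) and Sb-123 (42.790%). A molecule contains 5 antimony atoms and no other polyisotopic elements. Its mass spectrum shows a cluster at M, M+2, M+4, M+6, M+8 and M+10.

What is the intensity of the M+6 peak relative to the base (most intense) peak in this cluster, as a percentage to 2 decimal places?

Binomial terms of (0.57210 + 0.42790)^5: M 0.0613, M+2 0.2292, M+4 0.3428, M+6 0.2564, M+8 0.0959, M+10 0.0143 → M+4 is the base peak.
P(M+4) = C(5,2) × 0.57210^3 × 0.42790^2 = 10 × 0.18724742 × 0.18309841 = 0.342847 (base)
P(M+6) = C(5,3) × 0.57210^2 × 0.42790^3 = 10 × 0.32729841 × 0.07834781 = 0.256431
Relative intensity = 0.256431 / 0.342847 × 100 = 74.79

74.79%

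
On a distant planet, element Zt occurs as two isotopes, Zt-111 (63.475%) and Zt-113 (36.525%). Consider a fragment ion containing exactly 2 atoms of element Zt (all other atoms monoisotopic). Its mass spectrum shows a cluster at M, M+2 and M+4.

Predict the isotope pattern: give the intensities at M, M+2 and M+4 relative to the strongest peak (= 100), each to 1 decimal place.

86.9 : 100.0 : 28.8

The 2 Zt atoms are independent, so intensities follow the terms of (0.63475 + 0.36525)^2.
P(M) = 0.63475^2 = 0.402908
P(M+2) = 2 × 0.63475^1 × 0.36525^1 = 0.463685
P(M+4) = 0.36525^2 = 0.133408
The M+2 peak is largest (0.463685); scaling to 100 gives 86.9 : 100.0 : 28.8.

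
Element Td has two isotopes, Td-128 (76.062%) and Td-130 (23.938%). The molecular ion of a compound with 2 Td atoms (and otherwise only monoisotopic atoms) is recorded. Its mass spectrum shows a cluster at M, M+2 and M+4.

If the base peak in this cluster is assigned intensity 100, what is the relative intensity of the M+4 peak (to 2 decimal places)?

Binomial terms of (0.76062 + 0.23938)^2: M 0.5785, M+2 0.3642, M+4 0.0573 → M is the base peak.
P(M) = C(2,0) × 0.76062^2 × 0.23938^0 = 1 × 0.57854278 × 1.0000 = 0.578543 (base)
P(M+4) = C(2,2) × 0.76062^0 × 0.23938^2 = 1 × 1.0000 × 0.05730278 = 0.057303
Relative intensity = 0.057303 / 0.578543 × 100 = 9.90

9.90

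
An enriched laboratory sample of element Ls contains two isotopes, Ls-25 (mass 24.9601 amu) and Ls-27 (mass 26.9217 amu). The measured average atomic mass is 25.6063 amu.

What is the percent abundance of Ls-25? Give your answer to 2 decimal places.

67.06%

Writing the weighted mean with unknown fraction x of Ls-25:
24.9601·x + 26.9217·(1 − x) = 25.6063
(24.9601 − 26.9217)·x = 25.6063 − 26.9217
x = -1.3154 / -1.9616 = 0.67058 → 67.06% Ls-25, 32.94% Ls-27.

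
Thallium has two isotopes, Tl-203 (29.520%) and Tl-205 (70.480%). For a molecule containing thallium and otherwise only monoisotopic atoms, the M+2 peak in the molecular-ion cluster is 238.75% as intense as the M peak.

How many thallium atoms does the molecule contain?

1

The M+2/M ratio from n Tl atoms is n · q/p = n · 0.70480/0.29520.
n = 2.3875 × 0.29520/0.70480 = 1.00 ≈ 1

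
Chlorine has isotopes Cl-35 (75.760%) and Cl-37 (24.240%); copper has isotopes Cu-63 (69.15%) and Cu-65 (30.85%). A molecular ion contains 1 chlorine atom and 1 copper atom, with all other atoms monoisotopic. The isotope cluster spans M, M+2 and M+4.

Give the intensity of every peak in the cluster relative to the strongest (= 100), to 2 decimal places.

100.00 : 76.61 : 14.27

Chlorine pattern (n=1): 0.7576 : 0.2424
Copper pattern (n=1): 0.6915 : 0.3085
Convolve the two distributions (both contribute in 2-u steps):
  M: 0.7576×0.6915 = 0.523880
  M+2: 0.7576×0.3085 + 0.2424×0.6915 = 0.401339
  M+4: 0.2424×0.3085 = 0.074780
Scale to base peak (0.523880) = 100: 100.00 : 76.61 : 14.27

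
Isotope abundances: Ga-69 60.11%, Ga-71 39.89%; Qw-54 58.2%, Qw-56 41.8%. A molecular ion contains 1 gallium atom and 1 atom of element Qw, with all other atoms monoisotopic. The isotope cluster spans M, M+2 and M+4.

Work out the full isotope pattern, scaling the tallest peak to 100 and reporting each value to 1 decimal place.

72.4 : 100.0 : 34.5

Gallium pattern (n=1): 0.6011 : 0.3989
Element Qw pattern (n=1): 0.5820 : 0.4180
Convolve the two distributions (both contribute in 2-u steps):
  M: 0.6011×0.5820 = 0.349840
  M+2: 0.6011×0.4180 + 0.3989×0.5820 = 0.483420
  M+4: 0.3989×0.4180 = 0.166740
Scale to base peak (0.483420) = 100: 72.4 : 100.0 : 34.5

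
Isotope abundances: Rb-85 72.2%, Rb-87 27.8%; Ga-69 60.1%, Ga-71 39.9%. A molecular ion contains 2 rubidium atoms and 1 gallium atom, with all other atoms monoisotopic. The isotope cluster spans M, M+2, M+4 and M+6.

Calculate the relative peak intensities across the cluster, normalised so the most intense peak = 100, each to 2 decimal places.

Rubidium pattern (n=2): 0.521284 : 0.401432 : 0.077284
Gallium pattern (n=1): 0.6010 : 0.3990
Convolve the two distributions (both contribute in 2-u steps):
  M: 0.521284×0.6010 = 0.313292
  M+2: 0.521284×0.3990 + 0.401432×0.6010 = 0.449253
  M+4: 0.401432×0.3990 + 0.077284×0.6010 = 0.206619
  M+6: 0.077284×0.3990 = 0.030836
Scale to base peak (0.449253) = 100: 69.74 : 100.00 : 45.99 : 6.86

69.74 : 100.00 : 45.99 : 6.86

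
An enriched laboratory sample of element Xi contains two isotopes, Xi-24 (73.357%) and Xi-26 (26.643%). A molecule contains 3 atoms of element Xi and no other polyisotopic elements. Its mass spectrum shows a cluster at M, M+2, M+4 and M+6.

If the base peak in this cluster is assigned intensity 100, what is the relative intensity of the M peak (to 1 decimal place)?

91.8

Term probabilities: M 0.3948, M+2 0.4301, M+4 0.1562, M+6 0.0189. Base peak = M+2.
P(M+2) = C(3,1) × 0.73357^2 × 0.26643^1 = 3 × 0.53812494 × 0.26643 = 0.430118 (base)
P(M) = C(3,0) × 0.73357^3 × 0.26643^0 = 1 × 0.39475232 × 1.0000 = 0.394752
Relative intensity = 0.394752 / 0.430118 × 100 = 91.8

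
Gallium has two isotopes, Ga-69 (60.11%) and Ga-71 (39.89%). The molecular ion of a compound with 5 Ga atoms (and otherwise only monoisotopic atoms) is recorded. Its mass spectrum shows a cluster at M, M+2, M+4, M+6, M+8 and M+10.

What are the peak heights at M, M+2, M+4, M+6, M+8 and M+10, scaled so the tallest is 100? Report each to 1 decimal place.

Each Ga atom is independently Ga-69 (p = 0.6011) or Ga-71 (q = 0.3989); the cluster is the binomial expansion (p + q)^5.
P(M) = 0.6011^5 = 0.078475
P(M+2) = 5 × 0.6011^4 × 0.3989^1 = 0.260388
P(M+4) = 10 × 0.6011^3 × 0.3989^2 = 0.345596
P(M+6) = 10 × 0.6011^2 × 0.3989^3 = 0.229343
P(M+8) = 5 × 0.6011^1 × 0.3989^4 = 0.076098
P(M+10) = 0.3989^5 = 0.010100
The M+4 peak is largest (0.345596); scaling to 100 gives 22.7 : 75.3 : 100.0 : 66.4 : 22.0 : 2.9.

22.7 : 75.3 : 100.0 : 66.4 : 22.0 : 2.9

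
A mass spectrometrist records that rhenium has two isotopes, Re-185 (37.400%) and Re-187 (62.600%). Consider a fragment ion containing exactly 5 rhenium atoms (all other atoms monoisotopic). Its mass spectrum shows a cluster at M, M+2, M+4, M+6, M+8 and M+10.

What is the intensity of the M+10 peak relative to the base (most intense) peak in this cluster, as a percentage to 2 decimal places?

28.02%

Term probabilities: M 0.0073, M+2 0.0612, M+4 0.2050, M+6 0.3431, M+8 0.2872, M+10 0.0961. Base peak = M+6.
P(M+6) = C(5,3) × 0.37400^2 × 0.62600^3 = 10 × 0.139876 × 0.24531438 = 0.343136 (base)
P(M+10) = C(5,5) × 0.37400^0 × 0.62600^5 = 1 × 1.0000 × 0.09613282 = 0.096133
Relative intensity = 0.096133 / 0.343136 × 100 = 28.02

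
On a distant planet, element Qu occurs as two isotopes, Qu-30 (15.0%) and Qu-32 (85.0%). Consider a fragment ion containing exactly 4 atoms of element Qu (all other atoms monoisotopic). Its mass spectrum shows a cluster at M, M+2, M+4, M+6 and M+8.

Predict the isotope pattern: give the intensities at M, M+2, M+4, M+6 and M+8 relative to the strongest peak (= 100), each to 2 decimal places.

The 4 Qu atoms are independent, so intensities follow the terms of (0.150 + 0.850)^4.
P(M) = 0.150^4 = 0.000506
P(M+2) = 4 × 0.150^3 × 0.850^1 = 0.011475
P(M+4) = 6 × 0.150^2 × 0.850^2 = 0.097537
P(M+6) = 4 × 0.150^1 × 0.850^3 = 0.368475
P(M+8) = 0.850^4 = 0.522006
The M+8 peak is largest (0.522006); scaling to 100 gives 0.10 : 2.20 : 18.69 : 70.59 : 100.00.

0.10 : 2.20 : 18.69 : 70.59 : 100.00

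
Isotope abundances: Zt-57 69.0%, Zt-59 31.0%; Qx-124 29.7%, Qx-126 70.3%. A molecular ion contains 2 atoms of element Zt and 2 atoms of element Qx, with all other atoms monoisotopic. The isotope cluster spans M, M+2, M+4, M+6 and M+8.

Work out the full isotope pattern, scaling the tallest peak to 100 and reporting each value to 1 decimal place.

Element Zt pattern (n=2): 0.4761 : 0.4278 : 0.0961
Element Qx pattern (n=2): 0.088209 : 0.417582 : 0.494209
Convolve the two distributions (both contribute in 2-u steps):
  M: 0.4761×0.088209 = 0.041996
  M+2: 0.4761×0.417582 + 0.4278×0.088209 = 0.236547
  M+4: 0.4761×0.494209 + 0.4278×0.417582 + 0.0961×0.088209 = 0.422411
  M+6: 0.4278×0.494209 + 0.0961×0.417582 = 0.251552
  M+8: 0.0961×0.494209 = 0.047493
Scale to base peak (0.422411) = 100: 9.9 : 56.0 : 100.0 : 59.6 : 11.2

9.9 : 56.0 : 100.0 : 59.6 : 11.2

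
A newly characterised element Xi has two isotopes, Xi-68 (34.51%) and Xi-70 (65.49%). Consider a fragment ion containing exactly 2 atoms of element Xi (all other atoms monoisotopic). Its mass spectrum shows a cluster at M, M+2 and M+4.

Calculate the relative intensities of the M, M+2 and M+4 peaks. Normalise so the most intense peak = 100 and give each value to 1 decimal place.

26.3 : 100.0 : 94.9

Each Xi atom is independently Xi-68 (p = 0.3451) or Xi-70 (q = 0.6549); the cluster is the binomial expansion (p + q)^2.
P(M) = 0.3451^2 = 0.119094
P(M+2) = 2 × 0.3451^1 × 0.6549^1 = 0.452012
P(M+4) = 0.6549^2 = 0.428894
The M+2 peak is largest (0.452012); scaling to 100 gives 26.3 : 100.0 : 94.9.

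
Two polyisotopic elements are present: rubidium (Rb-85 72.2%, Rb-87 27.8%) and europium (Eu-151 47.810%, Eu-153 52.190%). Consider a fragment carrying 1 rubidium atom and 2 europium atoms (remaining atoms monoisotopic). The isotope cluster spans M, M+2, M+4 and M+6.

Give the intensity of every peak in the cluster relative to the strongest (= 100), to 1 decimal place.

38.9 : 100.0 : 79.1 : 17.9

Rubidium pattern (n=1): 0.7220 : 0.2780
Europium pattern (n=2): 0.22857961 : 0.49904078 : 0.27237961
Convolve the two distributions (both contribute in 2-u steps):
  M: 0.7220×0.22857961 = 0.165034
  M+2: 0.7220×0.49904078 + 0.2780×0.22857961 = 0.423853
  M+4: 0.7220×0.27237961 + 0.2780×0.49904078 = 0.335391
  M+6: 0.2780×0.27237961 = 0.075722
Scale to base peak (0.423853) = 100: 38.9 : 100.0 : 79.1 : 17.9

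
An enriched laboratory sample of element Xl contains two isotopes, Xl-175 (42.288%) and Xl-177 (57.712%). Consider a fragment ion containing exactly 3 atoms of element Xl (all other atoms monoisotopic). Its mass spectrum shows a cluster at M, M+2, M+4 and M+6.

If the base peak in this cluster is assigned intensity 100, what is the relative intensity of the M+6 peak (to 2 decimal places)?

(0.42288 + 0.57712)^3 gives M 0.0756, M+2 0.3096, M+4 0.4225, M+6 0.1922; the largest is M+4.
P(M+4) = C(3,2) × 0.42288^1 × 0.57712^2 = 3 × 0.42288 × 0.33306749 = 0.422543 (base)
P(M+6) = C(3,3) × 0.42288^0 × 0.57712^3 = 1 × 1.0000 × 0.19221991 = 0.192220
Relative intensity = 0.192220 / 0.422543 × 100 = 45.49

45.49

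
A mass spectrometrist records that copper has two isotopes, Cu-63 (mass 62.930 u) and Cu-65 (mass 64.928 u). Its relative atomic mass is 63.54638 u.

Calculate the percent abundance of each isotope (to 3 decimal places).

Writing the weighted mean with unknown fraction x of Cu-63:
62.930·x + 64.928·(1 − x) = 63.54638
(62.930 − 64.928)·x = 63.54638 − 64.928
x = -1.38162 / -1.998 = 0.69150 → 69.150% Cu-63, 30.850% Cu-65.

Cu-63: 69.150%, Cu-65: 30.850%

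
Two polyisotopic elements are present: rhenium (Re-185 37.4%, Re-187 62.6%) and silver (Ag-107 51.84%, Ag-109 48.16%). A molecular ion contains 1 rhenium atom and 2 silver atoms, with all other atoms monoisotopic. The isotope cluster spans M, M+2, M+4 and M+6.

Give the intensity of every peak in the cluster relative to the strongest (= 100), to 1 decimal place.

Rhenium pattern (n=1): 0.3740 : 0.6260
Silver pattern (n=2): 0.26873856 : 0.49932288 : 0.23193856
Convolve the two distributions (both contribute in 2-u steps):
  M: 0.3740×0.26873856 = 0.100508
  M+2: 0.3740×0.49932288 + 0.6260×0.26873856 = 0.354977
  M+4: 0.3740×0.23193856 + 0.6260×0.49932288 = 0.399321
  M+6: 0.6260×0.23193856 = 0.145194
Scale to base peak (0.399321) = 100: 25.2 : 88.9 : 100.0 : 36.4

25.2 : 88.9 : 100.0 : 36.4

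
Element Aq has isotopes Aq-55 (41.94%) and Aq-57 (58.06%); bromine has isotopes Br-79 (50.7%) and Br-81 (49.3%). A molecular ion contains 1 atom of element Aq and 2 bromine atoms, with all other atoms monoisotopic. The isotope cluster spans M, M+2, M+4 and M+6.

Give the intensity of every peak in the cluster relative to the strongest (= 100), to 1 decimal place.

Element Aq pattern (n=1): 0.4194 : 0.5806
Bromine pattern (n=2): 0.257049 : 0.499902 : 0.243049
Convolve the two distributions (both contribute in 2-u steps):
  M: 0.4194×0.257049 = 0.107806
  M+2: 0.4194×0.499902 + 0.5806×0.257049 = 0.358902
  M+4: 0.4194×0.243049 + 0.5806×0.499902 = 0.392178
  M+6: 0.5806×0.243049 = 0.141114
Scale to base peak (0.392178) = 100: 27.5 : 91.5 : 100.0 : 36.0

27.5 : 91.5 : 100.0 : 36.0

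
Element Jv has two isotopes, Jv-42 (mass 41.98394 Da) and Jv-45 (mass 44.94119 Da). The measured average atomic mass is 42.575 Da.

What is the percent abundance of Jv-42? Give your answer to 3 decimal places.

Let x be the fractional abundance of Jv-42; then Jv-45 has abundance 1 − x.
41.98394·x + 44.94119·(1 − x) = 42.575
(41.98394 − 44.94119)·x = 42.575 − 44.94119
x = -2.36619 / -2.95725 = 0.80013 → 80.013% Jv-42, 19.987% Jv-45.

80.013%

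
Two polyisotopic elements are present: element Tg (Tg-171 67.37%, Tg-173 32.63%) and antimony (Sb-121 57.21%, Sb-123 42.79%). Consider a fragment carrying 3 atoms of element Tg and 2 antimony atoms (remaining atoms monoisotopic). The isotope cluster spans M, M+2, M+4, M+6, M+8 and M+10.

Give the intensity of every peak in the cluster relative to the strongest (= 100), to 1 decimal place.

Element Tg pattern (n=3): 0.30577336 : 0.444295 : 0.21518993 : 0.03474171
Antimony pattern (n=2): 0.32729841 : 0.48960318 : 0.18309841
Convolve the two distributions (both contribute in 2-u steps):
  M: 0.30577336×0.32729841 = 0.100079
  M+2: 0.30577336×0.48960318 + 0.444295×0.32729841 = 0.295125
  M+4: 0.30577336×0.18309841 + 0.444295×0.48960318 + 0.21518993×0.32729841 = 0.343946
  M+6: 0.444295×0.18309841 + 0.21518993×0.48960318 + 0.03474171×0.32729841 = 0.198078
  M+8: 0.21518993×0.18309841 + 0.03474171×0.48960318 = 0.056411
  M+10: 0.03474171×0.18309841 = 0.006361
Scale to base peak (0.343946) = 100: 29.1 : 85.8 : 100.0 : 57.6 : 16.4 : 1.8

29.1 : 85.8 : 100.0 : 57.6 : 16.4 : 1.8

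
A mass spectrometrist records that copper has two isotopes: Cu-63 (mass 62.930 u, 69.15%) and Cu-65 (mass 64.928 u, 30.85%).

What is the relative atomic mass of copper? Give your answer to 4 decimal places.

Ar = Σ fᵢ·mᵢ = 0.6915 × 62.930 + 0.3085 × 64.928
= 43.51610 + 20.03029 = 63.54639 u

63.5464 u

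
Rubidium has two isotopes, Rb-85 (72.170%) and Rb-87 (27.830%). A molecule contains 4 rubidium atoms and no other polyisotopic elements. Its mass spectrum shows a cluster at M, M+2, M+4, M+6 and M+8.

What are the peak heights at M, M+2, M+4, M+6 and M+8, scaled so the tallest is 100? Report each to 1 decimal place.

Each Rb atom is independently Rb-85 (p = 0.72170) or Rb-87 (q = 0.27830); the cluster is the binomial expansion (p + q)^4.
P(M) = 0.72170^4 = 0.271286
P(M+2) = 4 × 0.72170^3 × 0.27830^1 = 0.418450
P(M+4) = 6 × 0.72170^2 × 0.27830^2 = 0.242042
P(M+6) = 4 × 0.72170^1 × 0.27830^3 = 0.062224
P(M+8) = 0.27830^4 = 0.005999
The M+2 peak is largest (0.418450); scaling to 100 gives 64.8 : 100.0 : 57.8 : 14.9 : 1.4.

64.8 : 100.0 : 57.8 : 14.9 : 1.4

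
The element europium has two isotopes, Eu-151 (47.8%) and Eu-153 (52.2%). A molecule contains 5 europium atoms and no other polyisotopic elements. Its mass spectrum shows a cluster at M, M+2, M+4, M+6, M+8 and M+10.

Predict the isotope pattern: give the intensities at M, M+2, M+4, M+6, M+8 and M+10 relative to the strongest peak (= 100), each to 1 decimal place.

Each Eu atom is independently Eu-151 (p = 0.478) or Eu-153 (q = 0.522); the cluster is the binomial expansion (p + q)^5.
P(M) = 0.478^5 = 0.024954
P(M+2) = 5 × 0.478^4 × 0.522^1 = 0.136255
P(M+4) = 10 × 0.478^3 × 0.522^2 = 0.297594
P(M+6) = 10 × 0.478^2 × 0.522^3 = 0.324988
P(M+8) = 5 × 0.478^1 × 0.522^4 = 0.177452
P(M+10) = 0.522^5 = 0.038757
The M+6 peak is largest (0.324988); scaling to 100 gives 7.7 : 41.9 : 91.6 : 100.0 : 54.6 : 11.9.

7.7 : 41.9 : 91.6 : 100.0 : 54.6 : 11.9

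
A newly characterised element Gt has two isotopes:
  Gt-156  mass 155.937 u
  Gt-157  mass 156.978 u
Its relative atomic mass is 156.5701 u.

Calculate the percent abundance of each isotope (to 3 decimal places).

Gt-156: 39.183%, Gt-157: 60.817%

Let x be the fractional abundance of Gt-156; then Gt-157 has abundance 1 − x.
155.937·x + 156.978·(1 − x) = 156.5701
(155.937 − 156.978)·x = 156.5701 − 156.978
x = -0.4079 / -1.041 = 0.39183 → 39.183% Gt-156, 60.817% Gt-157.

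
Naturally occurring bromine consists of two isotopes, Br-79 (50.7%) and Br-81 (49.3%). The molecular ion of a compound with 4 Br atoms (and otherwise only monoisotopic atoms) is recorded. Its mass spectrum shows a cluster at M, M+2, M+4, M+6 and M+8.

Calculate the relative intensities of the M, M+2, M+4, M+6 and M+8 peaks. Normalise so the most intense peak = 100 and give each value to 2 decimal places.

Expanding (0.507 + 0.493)^4:
P(M) = 0.507^4 = 0.066074
P(M+2) = 4 × 0.507^3 × 0.493^1 = 0.256999
P(M+4) = 6 × 0.507^2 × 0.493^2 = 0.374853
P(M+6) = 4 × 0.507^1 × 0.493^3 = 0.243001
P(M+8) = 0.493^4 = 0.059073
The M+4 peak is largest (0.374853); scaling to 100 gives 17.63 : 68.56 : 100.00 : 64.83 : 15.76.

17.63 : 68.56 : 100.00 : 64.83 : 15.76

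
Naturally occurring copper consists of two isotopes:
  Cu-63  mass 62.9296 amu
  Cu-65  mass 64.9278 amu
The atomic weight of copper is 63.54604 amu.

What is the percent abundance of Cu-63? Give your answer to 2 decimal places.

69.15%

Let x be the fractional abundance of Cu-63; then Cu-65 has abundance 1 − x.
62.9296·x + 64.9278·(1 − x) = 63.54604
(62.9296 − 64.9278)·x = 63.54604 − 64.9278
x = -1.38176 / -1.9982 = 0.69150 → 69.15% Cu-63, 30.85% Cu-65.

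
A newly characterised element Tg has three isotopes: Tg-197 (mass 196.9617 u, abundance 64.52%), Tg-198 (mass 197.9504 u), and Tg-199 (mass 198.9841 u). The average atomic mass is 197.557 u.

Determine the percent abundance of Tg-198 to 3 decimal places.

Let x and y be the fractions of Tg-198 and Tg-199. Then x + y = 1 − 0.6452 = 0.3548 and 197.9504x + 198.9841y = 197.557 − 0.6452×196.9617 = 70.47731116.
Substituting: 197.9504x + 198.9841(0.3548 − x) = 70.47731116
(197.9504 − 198.9841)x = -0.12224752  ⇒  x = 0.11826, y = 0.23654
Tg-198: 11.826%, Tg-199: 23.654%.

11.826%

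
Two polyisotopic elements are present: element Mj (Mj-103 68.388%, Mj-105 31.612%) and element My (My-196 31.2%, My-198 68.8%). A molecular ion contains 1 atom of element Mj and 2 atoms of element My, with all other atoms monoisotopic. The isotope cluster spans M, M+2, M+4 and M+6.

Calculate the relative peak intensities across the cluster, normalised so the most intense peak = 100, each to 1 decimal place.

Element Mj pattern (n=1): 0.68388 : 0.31612
Element My pattern (n=2): 0.097344 : 0.429312 : 0.473344
Convolve the two distributions (both contribute in 2-u steps):
  M: 0.68388×0.097344 = 0.066572
  M+2: 0.68388×0.429312 + 0.31612×0.097344 = 0.324370
  M+4: 0.68388×0.473344 + 0.31612×0.429312 = 0.459425
  M+6: 0.31612×0.473344 = 0.149634
Scale to base peak (0.459425) = 100: 14.5 : 70.6 : 100.0 : 32.6

14.5 : 70.6 : 100.0 : 32.6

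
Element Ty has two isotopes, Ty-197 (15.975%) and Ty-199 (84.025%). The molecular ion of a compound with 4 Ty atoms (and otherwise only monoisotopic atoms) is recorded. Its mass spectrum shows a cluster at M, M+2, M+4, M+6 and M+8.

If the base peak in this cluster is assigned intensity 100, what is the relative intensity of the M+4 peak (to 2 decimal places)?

21.69

(0.15975 + 0.84025)^4 gives M 0.0007, M+2 0.0137, M+4 0.1081, M+6 0.3791, M+8 0.4985; the largest is M+8.
P(M+8) = C(4,4) × 0.15975^0 × 0.84025^4 = 1 × 1.0000 × 0.49846433 = 0.498464 (base)
P(M+4) = C(4,2) × 0.15975^2 × 0.84025^2 = 6 × 0.02552006 × 0.70602006 = 0.108106
Relative intensity = 0.108106 / 0.498464 × 100 = 21.69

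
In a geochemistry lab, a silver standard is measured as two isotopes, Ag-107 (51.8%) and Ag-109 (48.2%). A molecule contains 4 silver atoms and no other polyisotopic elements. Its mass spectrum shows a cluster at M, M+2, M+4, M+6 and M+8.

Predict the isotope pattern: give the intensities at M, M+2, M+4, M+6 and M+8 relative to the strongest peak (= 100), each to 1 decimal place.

The 4 Ag atoms are independent, so intensities follow the terms of (0.518 + 0.482)^4.
P(M) = 0.518^4 = 0.071998
P(M+2) = 4 × 0.518^3 × 0.482^1 = 0.267976
P(M+4) = 6 × 0.518^2 × 0.482^2 = 0.374029
P(M+6) = 4 × 0.518^1 × 0.482^3 = 0.232023
P(M+8) = 0.482^4 = 0.053974
The M+4 peak is largest (0.374029); scaling to 100 gives 19.2 : 71.6 : 100.0 : 62.0 : 14.4.

19.2 : 71.6 : 100.0 : 62.0 : 14.4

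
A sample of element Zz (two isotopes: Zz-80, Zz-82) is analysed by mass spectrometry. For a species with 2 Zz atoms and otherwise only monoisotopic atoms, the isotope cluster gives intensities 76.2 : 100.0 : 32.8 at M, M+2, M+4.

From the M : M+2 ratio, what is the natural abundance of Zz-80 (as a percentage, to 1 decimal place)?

60.4%

Write p for the Zz-80 fraction. I(M+2)/I(M) = [C(2,1)·p^1·(1−p)] / p^2 = 2·(1−p)/p = 100.0/76.2 = 1.3123
(1−p)/p = 1.3123/2 = 0.6562  ⇒  p = 1/(1 + 0.6562) = 0.6038
Zz-80: 60.4%, Zz-82: 39.6%.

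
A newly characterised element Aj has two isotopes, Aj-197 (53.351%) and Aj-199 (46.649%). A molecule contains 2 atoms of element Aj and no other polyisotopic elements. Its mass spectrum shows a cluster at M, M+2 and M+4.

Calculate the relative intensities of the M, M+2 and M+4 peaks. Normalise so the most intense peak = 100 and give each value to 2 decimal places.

The 2 Aj atoms are independent, so intensities follow the terms of (0.53351 + 0.46649)^2.
P(M) = 0.53351^2 = 0.284633
P(M+2) = 2 × 0.53351^1 × 0.46649^1 = 0.497754
P(M+4) = 0.46649^2 = 0.217613
The M+2 peak is largest (0.497754); scaling to 100 gives 57.18 : 100.00 : 43.72.

57.18 : 100.00 : 43.72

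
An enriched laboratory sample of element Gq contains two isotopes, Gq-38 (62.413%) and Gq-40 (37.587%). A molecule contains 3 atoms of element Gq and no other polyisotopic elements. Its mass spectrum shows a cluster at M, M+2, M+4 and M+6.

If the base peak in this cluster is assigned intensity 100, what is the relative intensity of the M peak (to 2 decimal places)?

55.35

(0.62413 + 0.37587)^3 gives M 0.2431, M+2 0.4392, M+4 0.2645, M+6 0.0531; the largest is M+2.
P(M+2) = C(3,1) × 0.62413^2 × 0.37587^1 = 3 × 0.38953826 × 0.37587 = 0.439247 (base)
P(M) = C(3,0) × 0.62413^3 × 0.37587^0 = 1 × 0.24312251 × 1.0000 = 0.243123
Relative intensity = 0.243123 / 0.439247 × 100 = 55.35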